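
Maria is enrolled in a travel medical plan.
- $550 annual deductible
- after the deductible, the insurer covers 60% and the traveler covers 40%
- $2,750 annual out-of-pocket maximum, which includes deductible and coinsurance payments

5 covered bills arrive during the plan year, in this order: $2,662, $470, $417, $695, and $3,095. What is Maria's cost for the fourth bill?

Bill 1, $2,662: $550 to deductible, leaving $2,112; traveler's 40% is $844.80. Cost to traveler: $1,394.80. OOP to date $1,394.80.
Bill 2, $470: deductible already satisfied, so traveler's share is 40% × $470 = $188. Traveler pays $188; OOP now $1,582.80.
Bill 3, $417: 40% coinsurance on $417 = $166.80. Traveler owes $166.80 (running OOP $1,749.60).
Bill 4, $695: deductible already satisfied, so traveler's share is 40% × $695 = $278. Traveler pays $278; OOP now $2,027.60.

$278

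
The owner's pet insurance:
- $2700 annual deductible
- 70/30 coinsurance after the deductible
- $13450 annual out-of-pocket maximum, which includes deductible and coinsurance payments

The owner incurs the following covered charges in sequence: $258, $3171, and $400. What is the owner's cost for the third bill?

$120

Claim 1 — $258: entire amount goes to the deductible. Owner pays $258; OOP now $258.
Claim 2 — $3171: $2442 to deductible, leaving $729; 30% of $729 = $218.70. Cost to owner: $2660.70. OOP to date $2918.70.
Claim 3 — $400: deductible already satisfied, so owner's share is 30% × $400 = $120. Owner pays $120; OOP now $3038.70.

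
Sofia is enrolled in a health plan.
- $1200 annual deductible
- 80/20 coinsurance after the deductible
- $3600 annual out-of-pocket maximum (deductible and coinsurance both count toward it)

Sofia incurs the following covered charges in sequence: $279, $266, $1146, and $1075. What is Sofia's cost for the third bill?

$753.20

Claim 1 ($279): all of it applies to the deductible. Cost to patient: $279. OOP to date $279.
Claim 2 ($266): entire amount goes to the deductible. Cost to patient: $266. OOP to date $545.
Claim 3 ($1146): deductible takes $655, $491 remains; coinsurance $491 × 20% = $98.20. Cost to patient: $753.20. OOP to date $1298.20.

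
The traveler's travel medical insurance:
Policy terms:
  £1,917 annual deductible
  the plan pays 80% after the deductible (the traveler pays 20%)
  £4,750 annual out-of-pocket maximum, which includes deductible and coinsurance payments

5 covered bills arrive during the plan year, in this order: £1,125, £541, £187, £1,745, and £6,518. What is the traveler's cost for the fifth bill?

£1,303.60

Claim 1 — £1,125: entire amount goes to the deductible. Traveler pays £1,125; OOP now £1,125.
Claim 2 — £541: all of it applies to the deductible. Traveler owes £541 (running OOP £1,666).
Claim 3 — £187: entire amount goes to the deductible. Traveler owes £187 (running OOP £1,853).
Claim 4 — £1,745: deductible takes £64, £1,681 remains; coinsurance £1,681 × 20% = £336.20. Traveler pays £400.20; OOP now £2,253.20.
Claim 5 — £6,518: deductible already satisfied, so traveler's share is 20% × £6,518 = £1,303.60. Traveler pays £1,303.60; OOP now £3,556.80.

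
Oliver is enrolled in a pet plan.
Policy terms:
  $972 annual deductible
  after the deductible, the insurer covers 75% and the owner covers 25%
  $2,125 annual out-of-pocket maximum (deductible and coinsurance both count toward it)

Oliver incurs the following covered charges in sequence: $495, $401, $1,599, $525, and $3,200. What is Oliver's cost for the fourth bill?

$131.25

Claim 1 ($495): all of it applies to the deductible. Cost to owner: $495. OOP to date $495.
Claim 2 ($401): entire amount goes to the deductible. Owner owes $401 (running OOP $896).
Claim 3 ($1,599): $76 finishes the deductible; $1,523 goes to coinsurance; owner's 25% is $380.75. Cost to owner: $456.75. OOP to date $1,352.75.
Claim 4 ($525): deductible already satisfied, so owner's share is 25% × $525 = $131.25. Owner pays $131.25; OOP now $1,484.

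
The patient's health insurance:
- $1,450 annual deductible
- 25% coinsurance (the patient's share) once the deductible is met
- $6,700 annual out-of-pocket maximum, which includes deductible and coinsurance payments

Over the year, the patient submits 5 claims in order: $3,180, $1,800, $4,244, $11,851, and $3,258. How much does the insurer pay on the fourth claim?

$8,888.25

#1 ($3,180): $1,450 finishes the deductible; $1,730 goes to coinsurance; patient's 25% is $432.50. Cost to patient: $1,882.50. OOP to date $1,882.50. Plan pays $3,180 − $1,882.50 = $1,297.50.
#2 ($1,800): 25% coinsurance on $1,800 = $450. Cost to patient: $450. OOP to date $2,332.50. Plan pays $1,800 − $450 = $1,350.
#3 ($4,244): deductible already satisfied, so patient's share is 25% × $4,244 = $1,061. Patient pays $1,061; OOP now $3,393.50. Plan pays $4,244 − $1,061 = $3,183.
#4 ($11,851): 25% coinsurance on $11,851 = $2,962.75. Cost to patient: $2,962.75. OOP to date $6,356.25. Plan pays $11,851 − $2,962.75 = $8,888.25.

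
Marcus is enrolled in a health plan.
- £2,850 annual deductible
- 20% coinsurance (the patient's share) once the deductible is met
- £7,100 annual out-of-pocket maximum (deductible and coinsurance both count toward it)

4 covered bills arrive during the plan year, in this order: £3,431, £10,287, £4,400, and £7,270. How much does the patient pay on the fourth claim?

Bill 1, £3,431: £2,850 finishes the deductible; £581 goes to coinsurance; patient's 20% is £116.20. Patient pays £2,966.20; OOP now £2,966.20.
Bill 2, £10,287: deductible already satisfied, so patient's share is 20% × £10,287 = £2,057.40. Cost to patient: £2,057.40. OOP to date £5,023.60.
Bill 3, £4,400: deductible already satisfied, so patient's share is 20% × £4,400 = £880. Patient owes £880 (running OOP £5,903.60).
Bill 4, £7,270: 20% coinsurance on £7,270 = £1,454. OOP would hit £7,357.60 > £7,100, so the cap limits the patient to £7,100 − £5,903.60 = £1,196.40.

£1,196.40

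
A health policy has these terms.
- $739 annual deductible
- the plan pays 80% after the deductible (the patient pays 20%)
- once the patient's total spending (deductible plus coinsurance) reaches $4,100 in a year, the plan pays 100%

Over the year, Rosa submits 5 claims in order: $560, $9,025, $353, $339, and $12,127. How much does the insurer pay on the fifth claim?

#1 ($560): all of it applies to the deductible. Cost to patient: $560. OOP to date $560. Plan pays $560 − $560 = $0.
#2 ($9,025): deductible takes $179, $8,846 remains; coinsurance $8,846 × 20% = $1,769.20. Cost to patient: $1,948.20. OOP to date $2,508.20. Plan pays $9,025 − $1,948.20 = $7,076.80.
#3 ($353): 20% coinsurance on $353 = $70.60. Patient owes $70.60 (running OOP $2,578.80). Plan pays $353 − $70.60 = $282.40.
#4 ($339): 20% coinsurance on $339 = $67.80. Patient pays $67.80; OOP now $2,646.60. Insurer: $339 − $67.80 = $271.20.
#5 ($12,127): deductible already satisfied, so patient's share is 20% × $12,127 = $2,425.40. That would push OOP to $5,072, over the $4,100 cap, so patient pays $4,100 − $2,646.60 = $1,453.40. Plan pays $12,127 − $1,453.40 = $10,673.60.

$10,673.60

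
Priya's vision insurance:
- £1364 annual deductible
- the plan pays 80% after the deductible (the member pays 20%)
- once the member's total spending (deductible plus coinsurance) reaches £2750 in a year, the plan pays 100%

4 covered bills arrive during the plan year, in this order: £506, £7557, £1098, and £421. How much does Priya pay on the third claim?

£46.20

Bill 1, £506: all of it applies to the deductible. Member owes £506 (running OOP £506).
Bill 2, £7557: deductible takes £858, £6699 remains; 20% of £6699 = £1339.80. Member owes £2197.80 (running OOP £2703.80).
Bill 3, £1098: 20% coinsurance on £1098 = £219.60. That would push OOP to £2923.40, over the £2750 cap, so member pays £2750 − £2703.80 = £46.20.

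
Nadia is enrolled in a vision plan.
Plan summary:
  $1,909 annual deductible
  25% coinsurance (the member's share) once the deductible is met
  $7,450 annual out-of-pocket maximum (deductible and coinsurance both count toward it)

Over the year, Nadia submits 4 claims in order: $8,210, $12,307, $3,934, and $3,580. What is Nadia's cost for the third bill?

Claim 1 — $8,210: deductible takes $1,909, $6,301 remains; member's 25% is $1,575.25. Cost to member: $3,484.25. OOP to date $3,484.25.
Claim 2 — $12,307: deductible met; 25% of $12,307 = $3,076.75. Member pays $3,076.75; OOP now $6,561.
Claim 3 — $3,934: deductible met; 25% of $3,934 = $983.50. OOP would hit $7,544.50 > $7,450, so the cap limits the member to $7,450 − $6,561 = $889.

$889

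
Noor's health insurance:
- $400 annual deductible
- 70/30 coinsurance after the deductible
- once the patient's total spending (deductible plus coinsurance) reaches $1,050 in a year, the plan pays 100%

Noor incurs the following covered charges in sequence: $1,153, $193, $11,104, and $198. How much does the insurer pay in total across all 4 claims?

#1 ($1,153): $400 finishes the deductible; $753 goes to coinsurance; patient's 30% is $225.90. Patient pays $625.90; OOP now $625.90. Insurer: $1,153 − $625.90 = $527.10.
#2 ($193): deductible already satisfied, so patient's share is 30% × $193 = $57.90. Patient owes $57.90 (running OOP $683.80). Insurer: $193 − $57.90 = $135.10.
#3 ($11,104): deductible met; 30% of $11,104 = $3,331.20. OOP would hit $4,015 > $1,050, so the cap limits the patient to $1,050 − $683.80 = $366.20. Plan pays $11,104 − $366.20 = $10,737.80.
#4 ($198): 30% coinsurance on $198 = $59.40. OOP would hit $1,109.40 > $1,050, so the cap limits the patient to $1,050 − $1,050 = $0. Insurer: $198 − $0 = $198.
Insurer total: $527.10 + $135.10 + $10,737.80 + $198 = $11,598.

$11,598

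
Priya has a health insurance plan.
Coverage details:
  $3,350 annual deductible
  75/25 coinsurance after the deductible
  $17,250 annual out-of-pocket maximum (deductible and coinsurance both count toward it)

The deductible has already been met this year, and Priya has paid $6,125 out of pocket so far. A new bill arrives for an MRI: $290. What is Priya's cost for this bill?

$72.50

The deductible is already satisfied, so the full bill goes to coinsurance.
25% of $290 = $72.50 falls to the patient.
Total out-of-pocket so far would be $6,125 + $72.50 = $6,197.50, below the $17,250 cap — no reduction.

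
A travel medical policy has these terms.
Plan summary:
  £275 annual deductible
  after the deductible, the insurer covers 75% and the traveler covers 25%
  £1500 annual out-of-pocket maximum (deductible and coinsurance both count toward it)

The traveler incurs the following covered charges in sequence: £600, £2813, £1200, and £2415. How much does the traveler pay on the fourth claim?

£140.50

Claim 1 (£600): £275 to deductible, leaving £325; coinsurance £325 × 25% = £81.25. Cost to traveler: £356.25. OOP to date £356.25.
Claim 2 (£2813): deductible already satisfied, so traveler's share is 25% × £2813 = £703.25. Traveler owes £703.25 (running OOP £1059.50).
Claim 3 (£1200): deductible already satisfied, so traveler's share is 25% × £1200 = £300. Cost to traveler: £300. OOP to date £1359.50.
Claim 4 (£2415): 25% coinsurance on £2415 = £603.75. OOP would hit £1963.25 > £1500, so the cap limits the traveler to £1500 − £1359.50 = £140.50.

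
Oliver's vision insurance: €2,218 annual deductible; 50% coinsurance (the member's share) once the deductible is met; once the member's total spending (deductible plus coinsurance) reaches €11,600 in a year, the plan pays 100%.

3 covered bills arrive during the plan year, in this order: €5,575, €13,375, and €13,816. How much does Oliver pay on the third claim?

Bill 1, €5,575: €2,218 to deductible, leaving €3,357; 50% of €3,357 = €1,678.50. Cost to member: €3,896.50. OOP to date €3,896.50.
Bill 2, €13,375: deductible met; 50% of €13,375 = €6,687.50. Member pays €6,687.50; OOP now €10,584.
Bill 3, €13,816: 50% coinsurance on €13,816 = €6,908. OOP would hit €17,492 > €11,600, so the cap limits the member to €11,600 − €10,584 = €1,016.

€1,016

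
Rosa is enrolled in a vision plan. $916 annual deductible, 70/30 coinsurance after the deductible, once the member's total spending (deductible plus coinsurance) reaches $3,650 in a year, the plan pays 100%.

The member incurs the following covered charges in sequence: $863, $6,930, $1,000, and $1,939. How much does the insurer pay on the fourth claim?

Claim 1 — $863: fully absorbed by the deductible. Member pays $863; OOP now $863. Insurer: $863 − $863 = $0.
Claim 2 — $6,930: $53 finishes the deductible; $6,877 goes to coinsurance; member's 30% is $2,063.10. Cost to member: $2,116.10. OOP to date $2,979.10. Plan pays $6,930 − $2,116.10 = $4,813.90.
Claim 3 — $1,000: deductible met; 30% of $1,000 = $300. Cost to member: $300. OOP to date $3,279.10. Plan pays $1,000 − $300 = $700.
Claim 4 — $1,939: deductible met; 30% of $1,939 = $581.70. OOP would hit $3,860.80 > $3,650, so the cap limits the member to $3,650 − $3,279.10 = $370.90. Insurer: $1,939 − $370.90 = $1,568.10.

$1,568.10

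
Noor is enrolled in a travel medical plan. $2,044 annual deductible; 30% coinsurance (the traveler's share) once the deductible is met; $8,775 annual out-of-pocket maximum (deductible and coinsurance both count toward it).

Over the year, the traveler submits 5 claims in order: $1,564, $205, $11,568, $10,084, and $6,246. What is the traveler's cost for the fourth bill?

$3,025.20

Claim 1 ($1,564): all of it applies to the deductible. Cost to traveler: $1,564. OOP to date $1,564.
Claim 2 ($205): fully absorbed by the deductible. Traveler owes $205 (running OOP $1,769).
Claim 3 ($11,568): deductible takes $275, $11,293 remains; traveler's 30% is $3,387.90. Traveler pays $3,662.90; OOP now $5,431.90.
Claim 4 ($10,084): deductible already satisfied, so traveler's share is 30% × $10,084 = $3,025.20. Cost to traveler: $3,025.20. OOP to date $8,457.10.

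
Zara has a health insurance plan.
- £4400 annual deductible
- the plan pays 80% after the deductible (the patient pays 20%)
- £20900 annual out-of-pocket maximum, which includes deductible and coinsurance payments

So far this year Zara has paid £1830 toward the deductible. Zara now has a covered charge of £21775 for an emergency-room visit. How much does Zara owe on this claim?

Deductible still to meet: £4400 − £1830 = £2570.
That leaves £21775 − £2570 = £19205 for coinsurance.
20% of £19205 = £3841 falls to the patient.
So the patient owes £2570 + £3841 = £6411 before any cap.
Total out-of-pocket so far would be £1830 + £6411 = £8241, below the £20900 cap — no reduction.

£6411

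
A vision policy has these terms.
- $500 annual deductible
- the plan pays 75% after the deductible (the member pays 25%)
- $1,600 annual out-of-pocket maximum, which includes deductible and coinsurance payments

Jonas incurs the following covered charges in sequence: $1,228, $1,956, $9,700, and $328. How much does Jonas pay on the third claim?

Bill 1, $1,228: $500 to deductible, leaving $728; coinsurance $728 × 25% = $182. Cost to member: $682. OOP to date $682.
Bill 2, $1,956: 25% coinsurance on $1,956 = $489. Member pays $489; OOP now $1,171.
Bill 3, $9,700: 25% coinsurance on $9,700 = $2,425. OOP would hit $3,596 > $1,600, so the cap limits the member to $1,600 − $1,171 = $429.

$429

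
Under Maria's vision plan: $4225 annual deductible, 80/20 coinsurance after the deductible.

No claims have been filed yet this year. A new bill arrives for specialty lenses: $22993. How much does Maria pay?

Deductible not yet touched, so the first $4225 of the bill goes to the deductible.
After the $4225 deductible portion, $22993 − $4225 = $18768 is subject to coinsurance.
Member's 20% share of $18768 is $3753.60.
So the member owes $4225 + $3753.60 = $7978.60.

$7978.60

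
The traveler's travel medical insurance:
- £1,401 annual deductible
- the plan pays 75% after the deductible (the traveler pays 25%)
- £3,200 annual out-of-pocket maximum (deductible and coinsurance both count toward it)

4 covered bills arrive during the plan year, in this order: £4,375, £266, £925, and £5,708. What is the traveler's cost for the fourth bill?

£757.75

Claim 1 — £4,375: £1,401 finishes the deductible; £2,974 goes to coinsurance; coinsurance £2,974 × 25% = £743.50. Traveler owes £2,144.50 (running OOP £2,144.50).
Claim 2 — £266: deductible already satisfied, so traveler's share is 25% × £266 = £66.50. Cost to traveler: £66.50. OOP to date £2,211.
Claim 3 — £925: deductible already satisfied, so traveler's share is 25% × £925 = £231.25. Traveler pays £231.25; OOP now £2,442.25.
Claim 4 — £5,708: deductible met; 25% of £5,708 = £1,427. That would push OOP to £3,869.25, over the £3,200 cap, so traveler pays £3,200 − £2,442.25 = £757.75.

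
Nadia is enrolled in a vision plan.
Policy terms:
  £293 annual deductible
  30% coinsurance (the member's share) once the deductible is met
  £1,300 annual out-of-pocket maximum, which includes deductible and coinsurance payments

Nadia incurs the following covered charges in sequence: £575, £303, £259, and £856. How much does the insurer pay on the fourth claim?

£599.20

Claim 1 (£575): deductible takes £293, £282 remains; member's 30% is £84.60. Member owes £377.60 (running OOP £377.60). Insurer: £575 − £377.60 = £197.40.
Claim 2 (£303): deductible met; 30% of £303 = £90.90. Member pays £90.90; OOP now £468.50. Plan pays £303 − £90.90 = £212.10.
Claim 3 (£259): deductible met; 30% of £259 = £77.70. Member owes £77.70 (running OOP £546.20). Plan pays £259 − £77.70 = £181.30.
Claim 4 (£856): 30% coinsurance on £856 = £256.80. Member pays £256.80; OOP now £803. Insurer: £856 − £256.80 = £599.20.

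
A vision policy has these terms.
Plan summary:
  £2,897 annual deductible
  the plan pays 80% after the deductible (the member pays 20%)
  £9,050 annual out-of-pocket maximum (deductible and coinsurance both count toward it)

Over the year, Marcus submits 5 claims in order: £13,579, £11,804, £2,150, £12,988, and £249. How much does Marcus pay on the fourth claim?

Claim 1 — £13,579: deductible takes £2,897, £10,682 remains; 20% of £10,682 = £2,136.40. Cost to member: £5,033.40. OOP to date £5,033.40.
Claim 2 — £11,804: 20% coinsurance on £11,804 = £2,360.80. Cost to member: £2,360.80. OOP to date £7,394.20.
Claim 3 — £2,150: deductible met; 20% of £2,150 = £430. Member pays £430; OOP now £7,824.20.
Claim 4 — £12,988: deductible met; 20% of £12,988 = £2,597.60. Adding that to £7,824.20 gives £10,421.80, past the £9,050 cap; member pays only £9,050 − £7,824.20 = £1,225.80.

£1,225.80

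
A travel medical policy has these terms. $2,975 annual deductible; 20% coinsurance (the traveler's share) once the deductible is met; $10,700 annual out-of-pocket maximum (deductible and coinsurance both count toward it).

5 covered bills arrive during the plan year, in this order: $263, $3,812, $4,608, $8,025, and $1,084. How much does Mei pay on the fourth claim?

Claim 1 — $263: entire amount goes to the deductible. Cost to traveler: $263. OOP to date $263.
Claim 2 — $3,812: deductible takes $2,712, $1,100 remains; 20% of $1,100 = $220. Traveler owes $2,932 (running OOP $3,195).
Claim 3 — $4,608: deductible met; 20% of $4,608 = $921.60. Cost to traveler: $921.60. OOP to date $4,116.60.
Claim 4 — $8,025: deductible already satisfied, so traveler's share is 20% × $8,025 = $1,605. Traveler pays $1,605; OOP now $5,721.60.

$1,605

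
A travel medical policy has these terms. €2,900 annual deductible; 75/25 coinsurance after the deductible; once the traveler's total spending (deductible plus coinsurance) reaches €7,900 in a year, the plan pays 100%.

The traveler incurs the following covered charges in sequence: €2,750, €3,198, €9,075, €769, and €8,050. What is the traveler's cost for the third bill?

Claim 1 — €2,750: fully absorbed by the deductible. Cost to traveler: €2,750. OOP to date €2,750.
Claim 2 — €3,198: €150 finishes the deductible; €3,048 goes to coinsurance; 25% of €3,048 = €762. Traveler pays €912; OOP now €3,662.
Claim 3 — €9,075: deductible already satisfied, so traveler's share is 25% × €9,075 = €2,268.75. Traveler pays €2,268.75; OOP now €5,930.75.

€2,268.75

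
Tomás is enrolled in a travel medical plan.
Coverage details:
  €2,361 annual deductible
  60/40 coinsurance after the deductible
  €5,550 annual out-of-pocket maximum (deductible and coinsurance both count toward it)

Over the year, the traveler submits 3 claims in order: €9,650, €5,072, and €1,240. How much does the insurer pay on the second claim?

€4,798.60

Claim 1 — €9,650: €2,361 finishes the deductible; €7,289 goes to coinsurance; traveler's 40% is €2,915.60. Traveler pays €5,276.60; OOP now €5,276.60. Plan pays €9,650 − €5,276.60 = €4,373.40.
Claim 2 — €5,072: 40% coinsurance on €5,072 = €2,028.80. That would push OOP to €7,305.40, over the €5,550 cap, so traveler pays €5,550 − €5,276.60 = €273.40. Plan pays €5,072 − €273.40 = €4,798.60.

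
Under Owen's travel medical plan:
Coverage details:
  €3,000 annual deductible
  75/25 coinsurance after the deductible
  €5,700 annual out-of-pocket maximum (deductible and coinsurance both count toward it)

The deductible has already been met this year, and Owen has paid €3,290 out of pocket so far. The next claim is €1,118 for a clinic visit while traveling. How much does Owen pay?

With the deductible met, the entire €1,118 is subject to coinsurance.
Traveler's 25% share of €1,118 is €279.50.
Year-to-date out-of-pocket becomes €3,290 + €279.50 = €3,569.50, still under the €5,700 maximum, so no cap applies.

€279.50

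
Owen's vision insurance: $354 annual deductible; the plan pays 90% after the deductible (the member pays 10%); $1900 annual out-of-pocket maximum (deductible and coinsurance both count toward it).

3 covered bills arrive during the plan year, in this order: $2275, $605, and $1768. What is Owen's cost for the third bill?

Bill 1, $2275: $354 to deductible, leaving $1921; 10% of $1921 = $192.10. Cost to member: $546.10. OOP to date $546.10.
Bill 2, $605: deductible already satisfied, so member's share is 10% × $605 = $60.50. Member owes $60.50 (running OOP $606.60).
Bill 3, $1768: deductible met; 10% of $1768 = $176.80. Member owes $176.80 (running OOP $783.40).

$176.80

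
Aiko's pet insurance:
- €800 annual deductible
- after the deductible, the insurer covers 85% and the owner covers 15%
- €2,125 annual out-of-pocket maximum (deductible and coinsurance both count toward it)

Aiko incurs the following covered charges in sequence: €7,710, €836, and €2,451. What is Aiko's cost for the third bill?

€163.10

Bill 1, €7,710: €800 finishes the deductible; €6,910 goes to coinsurance; coinsurance €6,910 × 15% = €1,036.50. Owner pays €1,836.50; OOP now €1,836.50.
Bill 2, €836: deductible met; 15% of €836 = €125.40. Owner pays €125.40; OOP now €1,961.90.
Bill 3, €2,451: deductible met; 15% of €2,451 = €367.65. Adding that to €1,961.90 gives €2,329.55, past the €2,125 cap; owner pays only €2,125 − €1,961.90 = €163.10.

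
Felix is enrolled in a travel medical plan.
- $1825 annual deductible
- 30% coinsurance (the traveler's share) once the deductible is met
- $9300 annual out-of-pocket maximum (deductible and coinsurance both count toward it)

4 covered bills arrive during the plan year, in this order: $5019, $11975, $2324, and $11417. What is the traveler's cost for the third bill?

$697.20

Claim 1 — $5019: $1825 finishes the deductible; $3194 goes to coinsurance; coinsurance $3194 × 30% = $958.20. Traveler pays $2783.20; OOP now $2783.20.
Claim 2 — $11975: deductible met; 30% of $11975 = $3592.50. Traveler pays $3592.50; OOP now $6375.70.
Claim 3 — $2324: deductible met; 30% of $2324 = $697.20. Traveler owes $697.20 (running OOP $7072.90).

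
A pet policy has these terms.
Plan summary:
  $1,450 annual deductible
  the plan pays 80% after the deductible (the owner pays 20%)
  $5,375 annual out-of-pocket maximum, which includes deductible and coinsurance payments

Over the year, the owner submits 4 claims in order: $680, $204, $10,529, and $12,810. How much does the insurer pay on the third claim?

$7,970.40

#1 ($680): entire amount goes to the deductible. Owner pays $680; OOP now $680. Plan pays $680 − $680 = $0.
#2 ($204): entire amount goes to the deductible. Cost to owner: $204. OOP to date $884. Insurer: $204 − $204 = $0.
#3 ($10,529): $566 to deductible, leaving $9,963; coinsurance $9,963 × 20% = $1,992.60. Owner owes $2,558.60 (running OOP $3,442.60). Insurer: $10,529 − $2,558.60 = $7,970.40.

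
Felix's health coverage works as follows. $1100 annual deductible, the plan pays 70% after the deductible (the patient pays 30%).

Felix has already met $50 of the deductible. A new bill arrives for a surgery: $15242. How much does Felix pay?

$5307.60

$50 of the $1100 deductible is already met, leaving $1050.
After the $1050 deductible portion, $15242 − $1050 = $14192 is subject to coinsurance.
Coinsurance: $14192 × 30% = $4257.60.
So the patient owes $1050 + $4257.60 = $5307.60.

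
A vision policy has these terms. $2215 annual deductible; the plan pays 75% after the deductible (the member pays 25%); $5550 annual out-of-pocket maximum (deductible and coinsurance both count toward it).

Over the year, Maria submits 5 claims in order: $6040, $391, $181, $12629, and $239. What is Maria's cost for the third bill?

$45.25

Claim 1 — $6040: deductible takes $2215, $3825 remains; 25% of $3825 = $956.25. Member pays $3171.25; OOP now $3171.25.
Claim 2 — $391: 25% coinsurance on $391 = $97.75. Member pays $97.75; OOP now $3269.
Claim 3 — $181: deductible already satisfied, so member's share is 25% × $181 = $45.25. Member owes $45.25 (running OOP $3314.25).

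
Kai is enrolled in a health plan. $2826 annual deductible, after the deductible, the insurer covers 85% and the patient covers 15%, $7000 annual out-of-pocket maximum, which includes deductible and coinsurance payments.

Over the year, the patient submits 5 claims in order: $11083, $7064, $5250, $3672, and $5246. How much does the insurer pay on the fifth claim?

$4708.45

Bill 1, $11083: deductible takes $2826, $8257 remains; patient's 15% is $1238.55. Patient pays $4064.55; OOP now $4064.55. Insurer: $11083 − $4064.55 = $7018.45.
Bill 2, $7064: 15% coinsurance on $7064 = $1059.60. Cost to patient: $1059.60. OOP to date $5124.15. Insurer: $7064 − $1059.60 = $6004.40.
Bill 3, $5250: 15% coinsurance on $5250 = $787.50. Patient owes $787.50 (running OOP $5911.65). Plan pays $5250 − $787.50 = $4462.50.
Bill 4, $3672: 15% coinsurance on $3672 = $550.80. Patient pays $550.80; OOP now $6462.45. Plan pays $3672 − $550.80 = $3121.20.
Bill 5, $5246: deductible already satisfied, so patient's share is 15% × $5246 = $786.90. OOP would hit $7249.35 > $7000, so the cap limits the patient to $7000 − $6462.45 = $537.55. Plan pays $5246 − $537.55 = $4708.45.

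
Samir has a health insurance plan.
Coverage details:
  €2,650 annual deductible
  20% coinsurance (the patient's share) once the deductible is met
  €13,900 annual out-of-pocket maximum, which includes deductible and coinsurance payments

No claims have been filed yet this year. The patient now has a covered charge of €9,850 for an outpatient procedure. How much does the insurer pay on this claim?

The full €2,650 deductible is still open; €2,650 of this bill applies to it.
After the €2,650 deductible portion, €9,850 − €2,650 = €7,200 is subject to coinsurance.
20% of €7,200 = €1,440 falls to the patient.
Patient responsibility before any cap: €2,650 + €1,440 = €4,090.
Year-to-date out-of-pocket becomes €0 + €4,090 = €4,090, still under the €13,900 maximum, so no cap applies.
The plan picks up €9,850 − €4,090 = €5,760.

€5,760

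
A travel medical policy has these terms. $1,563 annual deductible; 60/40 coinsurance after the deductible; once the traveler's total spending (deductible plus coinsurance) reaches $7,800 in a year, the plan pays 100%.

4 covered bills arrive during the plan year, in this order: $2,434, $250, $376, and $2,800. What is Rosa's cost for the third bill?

#1 ($2,434): $1,563 finishes the deductible; $871 goes to coinsurance; coinsurance $871 × 40% = $348.40. Traveler pays $1,911.40; OOP now $1,911.40.
#2 ($250): deductible already satisfied, so traveler's share is 40% × $250 = $100. Traveler pays $100; OOP now $2,011.40.
#3 ($376): 40% coinsurance on $376 = $150.40. Cost to traveler: $150.40. OOP to date $2,161.80.

$150.40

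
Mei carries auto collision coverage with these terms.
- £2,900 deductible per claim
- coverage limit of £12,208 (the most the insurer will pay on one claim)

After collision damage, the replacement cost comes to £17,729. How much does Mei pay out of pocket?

£5,521

After the deductible, £17,729 − £2,900 = £14,829 remains.
£14,829 exceeds the £12,208 limit, so the insurer pays the limit: £12,208.
Out of pocket: £17,729 − £12,208 = £5,521.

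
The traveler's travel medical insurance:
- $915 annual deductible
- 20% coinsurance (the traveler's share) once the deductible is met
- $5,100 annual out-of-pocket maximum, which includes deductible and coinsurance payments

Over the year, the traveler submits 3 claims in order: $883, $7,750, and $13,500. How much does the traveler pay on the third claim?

$2,641.40

Claim 1 — $883: fully absorbed by the deductible. Cost to traveler: $883. OOP to date $883.
Claim 2 — $7,750: $32 to deductible, leaving $7,718; coinsurance $7,718 × 20% = $1,543.60. Cost to traveler: $1,575.60. OOP to date $2,458.60.
Claim 3 — $13,500: 20% coinsurance on $13,500 = $2,700. Adding that to $2,458.60 gives $5,158.60, past the $5,100 cap; traveler pays only $5,100 − $2,458.60 = $2,641.40.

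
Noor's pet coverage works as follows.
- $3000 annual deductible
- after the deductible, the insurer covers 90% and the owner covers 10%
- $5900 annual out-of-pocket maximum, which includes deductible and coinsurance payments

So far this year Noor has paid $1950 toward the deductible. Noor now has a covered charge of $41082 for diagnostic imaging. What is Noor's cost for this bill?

Deductible still to meet: $3000 − $1950 = $1050.
That leaves $41082 − $1050 = $40032 for coinsurance.
10% of $40032 = $4003.20 falls to the owner.
Owner responsibility before any cap: $1050 + $4003.20 = $5053.20.
Adding $5053.20 to the $1950 already spent would give $7003.20, which exceeds the $5900 cap; the owner pays just $5900 − $1950 = $3950.

$3950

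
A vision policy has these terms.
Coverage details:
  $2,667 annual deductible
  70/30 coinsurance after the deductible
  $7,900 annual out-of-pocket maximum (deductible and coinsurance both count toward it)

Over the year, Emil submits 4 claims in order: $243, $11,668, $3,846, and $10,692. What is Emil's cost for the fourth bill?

Bill 1, $243: fully absorbed by the deductible. Member owes $243 (running OOP $243).
Bill 2, $11,668: $2,424 finishes the deductible; $9,244 goes to coinsurance; coinsurance $9,244 × 30% = $2,773.20. Member owes $5,197.20 (running OOP $5,440.20).
Bill 3, $3,846: 30% coinsurance on $3,846 = $1,153.80. Member pays $1,153.80; OOP now $6,594.
Bill 4, $10,692: deductible already satisfied, so member's share is 30% × $10,692 = $3,207.60. That would push OOP to $9,801.60, over the $7,900 cap, so member pays $7,900 − $6,594 = $1,306.

$1,306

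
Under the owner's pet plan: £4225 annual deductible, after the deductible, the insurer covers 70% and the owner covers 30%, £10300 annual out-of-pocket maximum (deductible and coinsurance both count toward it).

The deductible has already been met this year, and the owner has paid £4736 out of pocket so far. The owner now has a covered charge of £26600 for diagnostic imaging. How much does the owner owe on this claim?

The deductible is already satisfied, so the full bill goes to coinsurance.
30% of £26600 = £7980 falls to the owner.
Adding £7980 to the £4736 already spent would give £12716, which exceeds the £10300 cap; the owner pays just £10300 − £4736 = £5564.

£5564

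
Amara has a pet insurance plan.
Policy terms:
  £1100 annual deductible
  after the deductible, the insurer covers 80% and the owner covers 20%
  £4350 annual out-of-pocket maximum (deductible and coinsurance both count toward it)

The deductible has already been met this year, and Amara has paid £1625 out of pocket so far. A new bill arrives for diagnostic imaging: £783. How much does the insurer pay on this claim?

The deductible is already satisfied, so the full bill goes to coinsurance.
20% of £783 = £156.60 falls to the owner.
Year-to-date out-of-pocket becomes £1625 + £156.60 = £1781.60, still under the £4350 maximum, so no cap applies.
The insurer covers the remainder: £783 − £156.60 = £626.40.

£626.40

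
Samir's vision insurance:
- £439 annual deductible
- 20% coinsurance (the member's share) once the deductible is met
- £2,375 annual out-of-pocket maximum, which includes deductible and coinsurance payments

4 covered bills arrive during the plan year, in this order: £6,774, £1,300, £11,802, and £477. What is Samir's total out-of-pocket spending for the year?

Claim 1 (£6,774): £439 to deductible, leaving £6,335; 20% of £6,335 = £1,267. Member owes £1,706 (running OOP £1,706).
Claim 2 (£1,300): 20% coinsurance on £1,300 = £260. Member owes £260 (running OOP £1,966).
Claim 3 (£11,802): 20% coinsurance on £11,802 = £2,360.40. That would push OOP to £4,326.40, over the £2,375 cap, so member pays £2,375 − £1,966 = £409.
Claim 4 (£477): deductible met; 20% of £477 = £95.40. That would push OOP to £2,470.40, over the £2,375 cap, so member pays £2,375 − £2,375 = £0.
Total paid by the member: £1,706 + £260 + £409 + £0 = £2,375.

£2,375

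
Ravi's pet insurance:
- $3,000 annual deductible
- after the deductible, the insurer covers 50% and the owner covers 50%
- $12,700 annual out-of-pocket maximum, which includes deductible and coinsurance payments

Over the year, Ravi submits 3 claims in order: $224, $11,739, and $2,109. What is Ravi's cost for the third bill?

$1,054.50

Claim 1 — $224: entire amount goes to the deductible. Cost to owner: $224. OOP to date $224.
Claim 2 — $11,739: deductible takes $2,776, $8,963 remains; owner's 50% is $4,481.50. Cost to owner: $7,257.50. OOP to date $7,481.50.
Claim 3 — $2,109: deductible already satisfied, so owner's share is 50% × $2,109 = $1,054.50. Owner owes $1,054.50 (running OOP $8,536).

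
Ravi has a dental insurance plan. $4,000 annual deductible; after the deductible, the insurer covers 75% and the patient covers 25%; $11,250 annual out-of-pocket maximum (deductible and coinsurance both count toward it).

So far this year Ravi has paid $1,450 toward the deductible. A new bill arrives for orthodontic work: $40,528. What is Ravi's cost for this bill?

Remaining deductible: $4,000 − $1,450 = $2,550.
The remaining $37,978 (= $40,528 − $2,550) moves to coinsurance.
25% of $37,978 = $9,494.50 falls to the patient.
That puts the patient's cost at $2,550 + $9,494.50 = $12,044.50 before any cap.
Year-to-date out-of-pocket would reach $1,450 + $12,044.50 = $13,494.50, above the $11,250 maximum, so the patient pays only $11,250 − $1,450 = $9,800.

$9,800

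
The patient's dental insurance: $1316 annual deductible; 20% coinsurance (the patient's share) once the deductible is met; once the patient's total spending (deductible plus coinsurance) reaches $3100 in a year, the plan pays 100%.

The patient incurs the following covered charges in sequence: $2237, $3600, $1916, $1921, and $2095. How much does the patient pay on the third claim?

$383.20

Bill 1, $2237: deductible takes $1316, $921 remains; coinsurance $921 × 20% = $184.20. Patient pays $1500.20; OOP now $1500.20.
Bill 2, $3600: deductible already satisfied, so patient's share is 20% × $3600 = $720. Patient pays $720; OOP now $2220.20.
Bill 3, $1916: deductible already satisfied, so patient's share is 20% × $1916 = $383.20. Cost to patient: $383.20. OOP to date $2603.40.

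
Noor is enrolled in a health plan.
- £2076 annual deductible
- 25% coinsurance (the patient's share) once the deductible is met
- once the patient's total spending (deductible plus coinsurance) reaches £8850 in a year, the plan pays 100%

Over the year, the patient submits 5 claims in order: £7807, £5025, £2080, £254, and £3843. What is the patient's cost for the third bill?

£520

Bill 1, £7807: £2076 to deductible, leaving £5731; patient's 25% is £1432.75. Patient pays £3508.75; OOP now £3508.75.
Bill 2, £5025: deductible already satisfied, so patient's share is 25% × £5025 = £1256.25. Patient pays £1256.25; OOP now £4765.
Bill 3, £2080: deductible met; 25% of £2080 = £520. Cost to patient: £520. OOP to date £5285.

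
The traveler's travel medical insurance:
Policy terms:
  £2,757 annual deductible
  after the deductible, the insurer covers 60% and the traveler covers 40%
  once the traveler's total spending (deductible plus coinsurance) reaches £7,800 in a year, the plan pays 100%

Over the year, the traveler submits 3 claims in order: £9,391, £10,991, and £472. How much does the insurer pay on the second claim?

£8,601.60

Claim 1 — £9,391: deductible takes £2,757, £6,634 remains; traveler's 40% is £2,653.60. Traveler owes £5,410.60 (running OOP £5,410.60). Insurer: £9,391 − £5,410.60 = £3,980.40.
Claim 2 — £10,991: deductible met; 40% of £10,991 = £4,396.40. OOP would hit £9,807 > £7,800, so the cap limits the traveler to £7,800 − £5,410.60 = £2,389.40. Insurer: £10,991 − £2,389.40 = £8,601.60.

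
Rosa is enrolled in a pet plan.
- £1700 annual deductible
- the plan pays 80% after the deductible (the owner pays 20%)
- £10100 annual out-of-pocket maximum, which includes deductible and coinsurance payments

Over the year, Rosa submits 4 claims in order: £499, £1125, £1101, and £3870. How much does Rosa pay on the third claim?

Claim 1 — £499: entire amount goes to the deductible. Owner owes £499 (running OOP £499).
Claim 2 — £1125: all of it applies to the deductible. Owner owes £1125 (running OOP £1624).
Claim 3 — £1101: £76 finishes the deductible; £1025 goes to coinsurance; coinsurance £1025 × 20% = £205. Owner owes £281 (running OOP £1905).

£281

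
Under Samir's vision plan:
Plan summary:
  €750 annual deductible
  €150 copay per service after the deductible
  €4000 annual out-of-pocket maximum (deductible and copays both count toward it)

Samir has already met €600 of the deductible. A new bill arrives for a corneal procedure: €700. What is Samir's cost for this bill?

Remaining deductible: €750 − €600 = €150.
The remaining €550 (= €700 − €150) moves to the copay.
Copay on this service: €150.
So the member owes €150 + €150 = €300 before any cap.
Year-to-date out-of-pocket becomes €600 + €300 = €900, still under the €4000 maximum, so no cap applies.

€300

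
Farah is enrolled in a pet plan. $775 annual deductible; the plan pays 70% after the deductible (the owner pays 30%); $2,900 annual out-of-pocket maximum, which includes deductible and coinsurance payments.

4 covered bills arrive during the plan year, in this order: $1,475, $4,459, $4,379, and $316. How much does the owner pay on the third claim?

Bill 1, $1,475: $775 to deductible, leaving $700; coinsurance $700 × 30% = $210. Owner owes $985 (running OOP $985).
Bill 2, $4,459: deductible already satisfied, so owner's share is 30% × $4,459 = $1,337.70. Cost to owner: $1,337.70. OOP to date $2,322.70.
Bill 3, $4,379: 30% coinsurance on $4,379 = $1,313.70. That would push OOP to $3,636.40, over the $2,900 cap, so owner pays $2,900 − $2,322.70 = $577.30.

$577.30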